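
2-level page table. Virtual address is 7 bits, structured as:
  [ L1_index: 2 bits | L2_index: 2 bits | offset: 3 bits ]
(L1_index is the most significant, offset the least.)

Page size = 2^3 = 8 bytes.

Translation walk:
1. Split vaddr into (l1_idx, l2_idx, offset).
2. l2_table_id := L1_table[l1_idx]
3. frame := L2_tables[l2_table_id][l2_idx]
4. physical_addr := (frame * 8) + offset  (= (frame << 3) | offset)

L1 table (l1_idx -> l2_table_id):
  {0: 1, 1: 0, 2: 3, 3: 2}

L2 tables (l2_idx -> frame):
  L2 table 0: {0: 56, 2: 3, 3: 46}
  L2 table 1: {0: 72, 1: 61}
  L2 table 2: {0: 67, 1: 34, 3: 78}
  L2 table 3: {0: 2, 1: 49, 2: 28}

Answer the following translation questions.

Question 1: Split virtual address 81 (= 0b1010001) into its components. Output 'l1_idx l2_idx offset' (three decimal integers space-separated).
vaddr = 81 = 0b1010001
  top 2 bits -> l1_idx = 2
  next 2 bits -> l2_idx = 2
  bottom 3 bits -> offset = 1

Answer: 2 2 1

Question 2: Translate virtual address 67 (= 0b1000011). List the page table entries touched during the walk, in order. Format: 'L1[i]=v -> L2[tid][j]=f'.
Answer: L1[2]=3 -> L2[3][0]=2

Derivation:
vaddr = 67 = 0b1000011
Split: l1_idx=2, l2_idx=0, offset=3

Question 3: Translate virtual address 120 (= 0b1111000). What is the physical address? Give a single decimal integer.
Answer: 624

Derivation:
vaddr = 120 = 0b1111000
Split: l1_idx=3, l2_idx=3, offset=0
L1[3] = 2
L2[2][3] = 78
paddr = 78 * 8 + 0 = 624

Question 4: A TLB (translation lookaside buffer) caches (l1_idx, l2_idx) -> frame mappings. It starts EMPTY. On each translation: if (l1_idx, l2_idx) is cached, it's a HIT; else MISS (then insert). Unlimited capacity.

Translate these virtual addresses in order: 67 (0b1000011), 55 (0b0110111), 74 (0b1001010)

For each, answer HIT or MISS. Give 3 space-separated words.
vaddr=67: (2,0) not in TLB -> MISS, insert
vaddr=55: (1,2) not in TLB -> MISS, insert
vaddr=74: (2,1) not in TLB -> MISS, insert

Answer: MISS MISS MISS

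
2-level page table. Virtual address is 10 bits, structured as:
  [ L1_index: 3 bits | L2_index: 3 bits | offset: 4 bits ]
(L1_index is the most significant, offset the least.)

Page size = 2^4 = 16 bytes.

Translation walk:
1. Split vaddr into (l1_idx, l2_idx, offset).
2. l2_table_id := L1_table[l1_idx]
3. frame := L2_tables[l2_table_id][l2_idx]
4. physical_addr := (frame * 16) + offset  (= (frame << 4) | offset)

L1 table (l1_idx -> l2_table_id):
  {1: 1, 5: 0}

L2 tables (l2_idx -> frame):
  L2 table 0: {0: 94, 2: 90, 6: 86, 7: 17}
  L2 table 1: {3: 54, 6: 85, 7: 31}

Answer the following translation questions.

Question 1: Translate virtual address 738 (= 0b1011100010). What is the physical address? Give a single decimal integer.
vaddr = 738 = 0b1011100010
Split: l1_idx=5, l2_idx=6, offset=2
L1[5] = 0
L2[0][6] = 86
paddr = 86 * 16 + 2 = 1378

Answer: 1378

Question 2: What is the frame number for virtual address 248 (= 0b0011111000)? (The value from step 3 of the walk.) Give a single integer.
Answer: 31

Derivation:
vaddr = 248: l1_idx=1, l2_idx=7
L1[1] = 1; L2[1][7] = 31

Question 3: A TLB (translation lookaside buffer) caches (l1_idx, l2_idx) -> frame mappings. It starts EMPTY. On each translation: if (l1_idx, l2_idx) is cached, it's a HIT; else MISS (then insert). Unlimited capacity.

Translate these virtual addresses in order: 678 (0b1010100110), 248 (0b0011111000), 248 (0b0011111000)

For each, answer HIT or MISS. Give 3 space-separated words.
vaddr=678: (5,2) not in TLB -> MISS, insert
vaddr=248: (1,7) not in TLB -> MISS, insert
vaddr=248: (1,7) in TLB -> HIT

Answer: MISS MISS HIT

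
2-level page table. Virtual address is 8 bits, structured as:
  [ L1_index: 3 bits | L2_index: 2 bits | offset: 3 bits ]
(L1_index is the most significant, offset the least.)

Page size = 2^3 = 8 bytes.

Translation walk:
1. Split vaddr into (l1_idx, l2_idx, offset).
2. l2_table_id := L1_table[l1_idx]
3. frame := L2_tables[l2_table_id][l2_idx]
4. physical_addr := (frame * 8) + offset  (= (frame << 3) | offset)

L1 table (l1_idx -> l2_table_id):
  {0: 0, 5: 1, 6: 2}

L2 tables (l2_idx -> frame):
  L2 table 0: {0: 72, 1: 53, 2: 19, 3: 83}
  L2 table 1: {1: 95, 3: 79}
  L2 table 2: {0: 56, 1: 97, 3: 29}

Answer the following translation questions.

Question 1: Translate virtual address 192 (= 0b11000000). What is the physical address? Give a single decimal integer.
Answer: 448

Derivation:
vaddr = 192 = 0b11000000
Split: l1_idx=6, l2_idx=0, offset=0
L1[6] = 2
L2[2][0] = 56
paddr = 56 * 8 + 0 = 448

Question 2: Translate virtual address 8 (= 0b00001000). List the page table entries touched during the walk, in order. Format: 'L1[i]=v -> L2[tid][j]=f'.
Answer: L1[0]=0 -> L2[0][1]=53

Derivation:
vaddr = 8 = 0b00001000
Split: l1_idx=0, l2_idx=1, offset=0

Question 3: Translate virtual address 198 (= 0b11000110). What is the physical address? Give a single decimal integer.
vaddr = 198 = 0b11000110
Split: l1_idx=6, l2_idx=0, offset=6
L1[6] = 2
L2[2][0] = 56
paddr = 56 * 8 + 6 = 454

Answer: 454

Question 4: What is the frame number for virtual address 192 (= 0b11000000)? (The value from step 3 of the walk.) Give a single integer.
vaddr = 192: l1_idx=6, l2_idx=0
L1[6] = 2; L2[2][0] = 56

Answer: 56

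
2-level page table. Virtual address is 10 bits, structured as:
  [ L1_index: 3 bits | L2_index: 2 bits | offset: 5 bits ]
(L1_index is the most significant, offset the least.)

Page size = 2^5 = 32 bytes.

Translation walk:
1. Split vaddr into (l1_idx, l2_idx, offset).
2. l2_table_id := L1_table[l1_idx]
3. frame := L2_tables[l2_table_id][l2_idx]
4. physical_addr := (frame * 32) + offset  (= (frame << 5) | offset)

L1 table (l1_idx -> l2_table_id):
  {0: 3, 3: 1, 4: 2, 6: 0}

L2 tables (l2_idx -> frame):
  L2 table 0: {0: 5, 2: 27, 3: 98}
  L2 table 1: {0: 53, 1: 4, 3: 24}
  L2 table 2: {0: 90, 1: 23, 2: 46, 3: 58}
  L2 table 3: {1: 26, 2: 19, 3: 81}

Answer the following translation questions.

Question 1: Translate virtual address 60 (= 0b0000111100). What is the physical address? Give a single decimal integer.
vaddr = 60 = 0b0000111100
Split: l1_idx=0, l2_idx=1, offset=28
L1[0] = 3
L2[3][1] = 26
paddr = 26 * 32 + 28 = 860

Answer: 860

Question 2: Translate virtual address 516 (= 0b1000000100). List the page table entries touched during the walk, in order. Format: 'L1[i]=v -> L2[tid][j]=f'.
Answer: L1[4]=2 -> L2[2][0]=90

Derivation:
vaddr = 516 = 0b1000000100
Split: l1_idx=4, l2_idx=0, offset=4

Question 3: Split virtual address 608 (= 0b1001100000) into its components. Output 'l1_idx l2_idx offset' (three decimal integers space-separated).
vaddr = 608 = 0b1001100000
  top 3 bits -> l1_idx = 4
  next 2 bits -> l2_idx = 3
  bottom 5 bits -> offset = 0

Answer: 4 3 0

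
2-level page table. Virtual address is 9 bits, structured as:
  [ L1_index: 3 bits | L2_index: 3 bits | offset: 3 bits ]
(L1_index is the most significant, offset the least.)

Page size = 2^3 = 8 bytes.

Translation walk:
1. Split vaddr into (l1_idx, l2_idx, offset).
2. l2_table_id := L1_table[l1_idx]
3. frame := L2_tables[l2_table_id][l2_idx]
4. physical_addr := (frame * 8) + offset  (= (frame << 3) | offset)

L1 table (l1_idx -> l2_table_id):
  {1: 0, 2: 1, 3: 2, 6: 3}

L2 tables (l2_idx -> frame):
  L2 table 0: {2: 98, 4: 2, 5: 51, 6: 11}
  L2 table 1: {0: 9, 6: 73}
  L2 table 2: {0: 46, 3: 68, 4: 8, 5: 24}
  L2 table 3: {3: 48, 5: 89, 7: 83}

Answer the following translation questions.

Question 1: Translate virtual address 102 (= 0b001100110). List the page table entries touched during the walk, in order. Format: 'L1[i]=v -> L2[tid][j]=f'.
Answer: L1[1]=0 -> L2[0][4]=2

Derivation:
vaddr = 102 = 0b001100110
Split: l1_idx=1, l2_idx=4, offset=6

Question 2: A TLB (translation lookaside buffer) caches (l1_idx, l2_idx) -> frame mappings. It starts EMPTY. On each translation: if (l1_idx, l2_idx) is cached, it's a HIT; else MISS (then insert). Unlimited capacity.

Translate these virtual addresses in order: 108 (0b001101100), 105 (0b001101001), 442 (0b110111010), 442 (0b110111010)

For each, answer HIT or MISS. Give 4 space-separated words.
Answer: MISS HIT MISS HIT

Derivation:
vaddr=108: (1,5) not in TLB -> MISS, insert
vaddr=105: (1,5) in TLB -> HIT
vaddr=442: (6,7) not in TLB -> MISS, insert
vaddr=442: (6,7) in TLB -> HIT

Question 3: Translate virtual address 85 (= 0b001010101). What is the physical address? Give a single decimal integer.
vaddr = 85 = 0b001010101
Split: l1_idx=1, l2_idx=2, offset=5
L1[1] = 0
L2[0][2] = 98
paddr = 98 * 8 + 5 = 789

Answer: 789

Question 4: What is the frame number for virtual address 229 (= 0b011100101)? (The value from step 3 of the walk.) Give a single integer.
Answer: 8

Derivation:
vaddr = 229: l1_idx=3, l2_idx=4
L1[3] = 2; L2[2][4] = 8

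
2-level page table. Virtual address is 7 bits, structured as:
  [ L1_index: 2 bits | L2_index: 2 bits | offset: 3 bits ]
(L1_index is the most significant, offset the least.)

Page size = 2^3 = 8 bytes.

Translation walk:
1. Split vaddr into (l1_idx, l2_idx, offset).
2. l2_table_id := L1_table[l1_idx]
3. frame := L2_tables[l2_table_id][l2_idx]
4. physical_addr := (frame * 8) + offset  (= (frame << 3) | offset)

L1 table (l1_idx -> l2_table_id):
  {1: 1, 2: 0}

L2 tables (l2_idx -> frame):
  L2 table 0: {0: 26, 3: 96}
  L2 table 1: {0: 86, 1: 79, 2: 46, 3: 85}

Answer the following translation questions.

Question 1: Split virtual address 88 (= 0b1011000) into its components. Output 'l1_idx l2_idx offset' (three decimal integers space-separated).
Answer: 2 3 0

Derivation:
vaddr = 88 = 0b1011000
  top 2 bits -> l1_idx = 2
  next 2 bits -> l2_idx = 3
  bottom 3 bits -> offset = 0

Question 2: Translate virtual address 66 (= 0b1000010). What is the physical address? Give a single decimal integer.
vaddr = 66 = 0b1000010
Split: l1_idx=2, l2_idx=0, offset=2
L1[2] = 0
L2[0][0] = 26
paddr = 26 * 8 + 2 = 210

Answer: 210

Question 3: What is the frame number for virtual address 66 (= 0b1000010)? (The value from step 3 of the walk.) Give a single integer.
Answer: 26

Derivation:
vaddr = 66: l1_idx=2, l2_idx=0
L1[2] = 0; L2[0][0] = 26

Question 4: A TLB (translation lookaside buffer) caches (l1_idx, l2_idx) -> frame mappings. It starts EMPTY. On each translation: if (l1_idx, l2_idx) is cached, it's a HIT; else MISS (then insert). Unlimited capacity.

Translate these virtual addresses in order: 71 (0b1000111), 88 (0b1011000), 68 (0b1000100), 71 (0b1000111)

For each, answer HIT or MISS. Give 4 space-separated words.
vaddr=71: (2,0) not in TLB -> MISS, insert
vaddr=88: (2,3) not in TLB -> MISS, insert
vaddr=68: (2,0) in TLB -> HIT
vaddr=71: (2,0) in TLB -> HIT

Answer: MISS MISS HIT HIT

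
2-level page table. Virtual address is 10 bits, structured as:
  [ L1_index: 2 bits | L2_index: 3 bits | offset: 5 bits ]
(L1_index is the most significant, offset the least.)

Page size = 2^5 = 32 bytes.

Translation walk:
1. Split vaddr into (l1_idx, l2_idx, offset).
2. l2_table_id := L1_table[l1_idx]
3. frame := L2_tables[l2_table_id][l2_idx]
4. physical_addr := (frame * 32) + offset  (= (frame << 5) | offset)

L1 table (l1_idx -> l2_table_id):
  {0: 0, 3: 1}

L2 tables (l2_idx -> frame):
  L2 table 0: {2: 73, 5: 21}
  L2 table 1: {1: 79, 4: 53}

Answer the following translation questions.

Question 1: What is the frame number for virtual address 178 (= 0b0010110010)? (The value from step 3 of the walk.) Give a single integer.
vaddr = 178: l1_idx=0, l2_idx=5
L1[0] = 0; L2[0][5] = 21

Answer: 21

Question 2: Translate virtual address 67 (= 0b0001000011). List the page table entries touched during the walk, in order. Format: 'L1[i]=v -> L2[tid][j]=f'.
Answer: L1[0]=0 -> L2[0][2]=73

Derivation:
vaddr = 67 = 0b0001000011
Split: l1_idx=0, l2_idx=2, offset=3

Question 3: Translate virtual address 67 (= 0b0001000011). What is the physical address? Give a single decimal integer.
Answer: 2339

Derivation:
vaddr = 67 = 0b0001000011
Split: l1_idx=0, l2_idx=2, offset=3
L1[0] = 0
L2[0][2] = 73
paddr = 73 * 32 + 3 = 2339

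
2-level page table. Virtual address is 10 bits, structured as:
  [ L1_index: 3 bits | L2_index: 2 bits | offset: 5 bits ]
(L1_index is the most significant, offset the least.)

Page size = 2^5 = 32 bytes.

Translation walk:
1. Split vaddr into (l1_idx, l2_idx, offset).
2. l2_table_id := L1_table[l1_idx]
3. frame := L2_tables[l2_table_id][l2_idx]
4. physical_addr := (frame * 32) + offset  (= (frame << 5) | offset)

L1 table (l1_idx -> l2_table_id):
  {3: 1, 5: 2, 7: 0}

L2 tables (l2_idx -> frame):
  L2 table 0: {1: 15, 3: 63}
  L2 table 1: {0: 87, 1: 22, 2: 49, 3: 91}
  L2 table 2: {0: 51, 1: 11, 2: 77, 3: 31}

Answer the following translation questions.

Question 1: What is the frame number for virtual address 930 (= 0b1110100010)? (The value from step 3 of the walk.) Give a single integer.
vaddr = 930: l1_idx=7, l2_idx=1
L1[7] = 0; L2[0][1] = 15

Answer: 15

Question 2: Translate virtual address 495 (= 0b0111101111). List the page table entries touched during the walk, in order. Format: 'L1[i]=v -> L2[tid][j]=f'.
vaddr = 495 = 0b0111101111
Split: l1_idx=3, l2_idx=3, offset=15

Answer: L1[3]=1 -> L2[1][3]=91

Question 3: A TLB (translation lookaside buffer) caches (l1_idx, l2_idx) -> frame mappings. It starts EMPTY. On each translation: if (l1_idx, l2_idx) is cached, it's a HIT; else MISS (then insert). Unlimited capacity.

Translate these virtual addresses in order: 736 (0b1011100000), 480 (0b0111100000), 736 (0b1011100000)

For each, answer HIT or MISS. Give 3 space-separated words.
Answer: MISS MISS HIT

Derivation:
vaddr=736: (5,3) not in TLB -> MISS, insert
vaddr=480: (3,3) not in TLB -> MISS, insert
vaddr=736: (5,3) in TLB -> HIT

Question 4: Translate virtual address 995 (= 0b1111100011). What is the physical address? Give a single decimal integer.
Answer: 2019

Derivation:
vaddr = 995 = 0b1111100011
Split: l1_idx=7, l2_idx=3, offset=3
L1[7] = 0
L2[0][3] = 63
paddr = 63 * 32 + 3 = 2019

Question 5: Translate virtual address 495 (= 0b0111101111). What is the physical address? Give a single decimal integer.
vaddr = 495 = 0b0111101111
Split: l1_idx=3, l2_idx=3, offset=15
L1[3] = 1
L2[1][3] = 91
paddr = 91 * 32 + 15 = 2927

Answer: 2927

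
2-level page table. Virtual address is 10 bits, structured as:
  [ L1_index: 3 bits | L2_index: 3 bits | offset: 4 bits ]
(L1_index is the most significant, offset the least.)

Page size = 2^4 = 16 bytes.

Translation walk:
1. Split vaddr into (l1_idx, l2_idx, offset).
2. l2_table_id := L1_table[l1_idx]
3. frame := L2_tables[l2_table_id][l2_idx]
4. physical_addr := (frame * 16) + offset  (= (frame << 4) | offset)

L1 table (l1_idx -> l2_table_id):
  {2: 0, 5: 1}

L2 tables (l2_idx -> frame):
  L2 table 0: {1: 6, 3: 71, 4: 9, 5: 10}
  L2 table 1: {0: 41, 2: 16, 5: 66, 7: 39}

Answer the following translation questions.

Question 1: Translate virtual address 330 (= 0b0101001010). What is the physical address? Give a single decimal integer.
vaddr = 330 = 0b0101001010
Split: l1_idx=2, l2_idx=4, offset=10
L1[2] = 0
L2[0][4] = 9
paddr = 9 * 16 + 10 = 154

Answer: 154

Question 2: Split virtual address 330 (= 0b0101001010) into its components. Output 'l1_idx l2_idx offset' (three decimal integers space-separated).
Answer: 2 4 10

Derivation:
vaddr = 330 = 0b0101001010
  top 3 bits -> l1_idx = 2
  next 3 bits -> l2_idx = 4
  bottom 4 bits -> offset = 10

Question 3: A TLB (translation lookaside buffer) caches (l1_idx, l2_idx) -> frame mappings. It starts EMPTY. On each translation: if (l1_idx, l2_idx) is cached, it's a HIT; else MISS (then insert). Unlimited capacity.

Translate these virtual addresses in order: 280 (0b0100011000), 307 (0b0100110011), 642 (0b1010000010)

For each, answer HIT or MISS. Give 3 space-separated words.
vaddr=280: (2,1) not in TLB -> MISS, insert
vaddr=307: (2,3) not in TLB -> MISS, insert
vaddr=642: (5,0) not in TLB -> MISS, insert

Answer: MISS MISS MISS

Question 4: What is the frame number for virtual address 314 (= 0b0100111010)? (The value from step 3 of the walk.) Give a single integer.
Answer: 71

Derivation:
vaddr = 314: l1_idx=2, l2_idx=3
L1[2] = 0; L2[0][3] = 71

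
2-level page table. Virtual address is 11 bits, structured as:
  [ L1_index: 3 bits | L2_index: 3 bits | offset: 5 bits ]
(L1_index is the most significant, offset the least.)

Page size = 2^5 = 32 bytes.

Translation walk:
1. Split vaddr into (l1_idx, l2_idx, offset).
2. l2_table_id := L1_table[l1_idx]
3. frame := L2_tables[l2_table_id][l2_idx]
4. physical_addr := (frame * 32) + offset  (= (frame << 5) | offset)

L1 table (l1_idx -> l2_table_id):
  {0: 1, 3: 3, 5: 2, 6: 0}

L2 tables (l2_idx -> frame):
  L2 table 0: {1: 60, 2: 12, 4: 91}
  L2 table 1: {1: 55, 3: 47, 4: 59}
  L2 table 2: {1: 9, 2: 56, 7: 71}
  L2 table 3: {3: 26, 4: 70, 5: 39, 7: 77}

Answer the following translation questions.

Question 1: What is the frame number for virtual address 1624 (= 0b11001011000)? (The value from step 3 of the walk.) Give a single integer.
Answer: 12

Derivation:
vaddr = 1624: l1_idx=6, l2_idx=2
L1[6] = 0; L2[0][2] = 12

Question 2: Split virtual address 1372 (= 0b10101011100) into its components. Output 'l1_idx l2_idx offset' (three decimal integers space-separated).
Answer: 5 2 28

Derivation:
vaddr = 1372 = 0b10101011100
  top 3 bits -> l1_idx = 5
  next 3 bits -> l2_idx = 2
  bottom 5 bits -> offset = 28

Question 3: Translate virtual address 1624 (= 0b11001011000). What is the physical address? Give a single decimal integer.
vaddr = 1624 = 0b11001011000
Split: l1_idx=6, l2_idx=2, offset=24
L1[6] = 0
L2[0][2] = 12
paddr = 12 * 32 + 24 = 408

Answer: 408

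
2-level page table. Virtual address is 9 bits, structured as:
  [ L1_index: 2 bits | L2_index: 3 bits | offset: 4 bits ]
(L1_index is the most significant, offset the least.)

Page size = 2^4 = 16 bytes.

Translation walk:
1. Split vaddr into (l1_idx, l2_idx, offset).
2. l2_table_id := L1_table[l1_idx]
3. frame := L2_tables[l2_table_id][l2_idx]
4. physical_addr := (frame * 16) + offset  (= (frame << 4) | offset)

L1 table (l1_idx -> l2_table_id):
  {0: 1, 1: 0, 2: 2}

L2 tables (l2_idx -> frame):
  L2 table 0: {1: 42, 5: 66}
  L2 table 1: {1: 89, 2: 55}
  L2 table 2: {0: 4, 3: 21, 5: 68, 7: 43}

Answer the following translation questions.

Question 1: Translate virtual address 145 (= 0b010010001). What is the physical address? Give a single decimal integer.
vaddr = 145 = 0b010010001
Split: l1_idx=1, l2_idx=1, offset=1
L1[1] = 0
L2[0][1] = 42
paddr = 42 * 16 + 1 = 673

Answer: 673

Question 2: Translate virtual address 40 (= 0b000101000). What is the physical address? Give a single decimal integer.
Answer: 888

Derivation:
vaddr = 40 = 0b000101000
Split: l1_idx=0, l2_idx=2, offset=8
L1[0] = 1
L2[1][2] = 55
paddr = 55 * 16 + 8 = 888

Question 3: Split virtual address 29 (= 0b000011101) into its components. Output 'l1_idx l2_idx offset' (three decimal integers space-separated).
vaddr = 29 = 0b000011101
  top 2 bits -> l1_idx = 0
  next 3 bits -> l2_idx = 1
  bottom 4 bits -> offset = 13

Answer: 0 1 13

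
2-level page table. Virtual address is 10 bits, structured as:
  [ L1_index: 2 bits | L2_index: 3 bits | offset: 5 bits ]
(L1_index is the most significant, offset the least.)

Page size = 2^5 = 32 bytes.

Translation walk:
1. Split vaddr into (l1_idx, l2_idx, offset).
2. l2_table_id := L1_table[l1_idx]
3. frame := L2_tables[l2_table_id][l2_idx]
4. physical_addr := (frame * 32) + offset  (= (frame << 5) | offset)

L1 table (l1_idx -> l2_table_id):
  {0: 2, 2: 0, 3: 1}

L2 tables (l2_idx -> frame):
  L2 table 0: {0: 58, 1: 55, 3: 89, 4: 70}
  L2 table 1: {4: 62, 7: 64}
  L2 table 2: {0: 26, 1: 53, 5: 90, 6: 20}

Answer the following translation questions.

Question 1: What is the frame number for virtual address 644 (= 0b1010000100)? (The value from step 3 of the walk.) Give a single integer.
Answer: 70

Derivation:
vaddr = 644: l1_idx=2, l2_idx=4
L1[2] = 0; L2[0][4] = 70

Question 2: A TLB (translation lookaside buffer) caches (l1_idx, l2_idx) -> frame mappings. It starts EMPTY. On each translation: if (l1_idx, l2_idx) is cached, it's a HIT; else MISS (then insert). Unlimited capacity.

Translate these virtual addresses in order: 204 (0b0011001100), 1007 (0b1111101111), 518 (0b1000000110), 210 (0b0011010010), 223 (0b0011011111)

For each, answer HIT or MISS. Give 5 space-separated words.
Answer: MISS MISS MISS HIT HIT

Derivation:
vaddr=204: (0,6) not in TLB -> MISS, insert
vaddr=1007: (3,7) not in TLB -> MISS, insert
vaddr=518: (2,0) not in TLB -> MISS, insert
vaddr=210: (0,6) in TLB -> HIT
vaddr=223: (0,6) in TLB -> HIT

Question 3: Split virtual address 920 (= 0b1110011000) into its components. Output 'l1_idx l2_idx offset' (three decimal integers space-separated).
vaddr = 920 = 0b1110011000
  top 2 bits -> l1_idx = 3
  next 3 bits -> l2_idx = 4
  bottom 5 bits -> offset = 24

Answer: 3 4 24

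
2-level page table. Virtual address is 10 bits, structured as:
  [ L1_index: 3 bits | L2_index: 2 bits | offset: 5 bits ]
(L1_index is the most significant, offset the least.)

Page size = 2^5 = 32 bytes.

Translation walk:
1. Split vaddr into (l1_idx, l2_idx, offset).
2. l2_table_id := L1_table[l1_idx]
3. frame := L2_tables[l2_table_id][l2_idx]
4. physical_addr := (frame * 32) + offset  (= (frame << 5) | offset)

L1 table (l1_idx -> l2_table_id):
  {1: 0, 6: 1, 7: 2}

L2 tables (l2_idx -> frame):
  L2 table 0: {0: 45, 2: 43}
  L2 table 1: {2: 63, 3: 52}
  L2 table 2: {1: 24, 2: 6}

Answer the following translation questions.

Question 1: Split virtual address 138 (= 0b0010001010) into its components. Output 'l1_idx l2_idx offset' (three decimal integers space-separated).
Answer: 1 0 10

Derivation:
vaddr = 138 = 0b0010001010
  top 3 bits -> l1_idx = 1
  next 2 bits -> l2_idx = 0
  bottom 5 bits -> offset = 10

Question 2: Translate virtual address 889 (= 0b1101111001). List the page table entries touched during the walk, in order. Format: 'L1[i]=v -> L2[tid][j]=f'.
Answer: L1[6]=1 -> L2[1][3]=52

Derivation:
vaddr = 889 = 0b1101111001
Split: l1_idx=6, l2_idx=3, offset=25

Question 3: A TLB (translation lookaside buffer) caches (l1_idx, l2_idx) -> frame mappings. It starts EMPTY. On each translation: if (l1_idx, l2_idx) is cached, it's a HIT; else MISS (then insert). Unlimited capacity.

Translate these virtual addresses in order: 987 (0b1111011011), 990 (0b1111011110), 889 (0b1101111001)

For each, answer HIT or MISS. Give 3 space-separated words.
vaddr=987: (7,2) not in TLB -> MISS, insert
vaddr=990: (7,2) in TLB -> HIT
vaddr=889: (6,3) not in TLB -> MISS, insert

Answer: MISS HIT MISS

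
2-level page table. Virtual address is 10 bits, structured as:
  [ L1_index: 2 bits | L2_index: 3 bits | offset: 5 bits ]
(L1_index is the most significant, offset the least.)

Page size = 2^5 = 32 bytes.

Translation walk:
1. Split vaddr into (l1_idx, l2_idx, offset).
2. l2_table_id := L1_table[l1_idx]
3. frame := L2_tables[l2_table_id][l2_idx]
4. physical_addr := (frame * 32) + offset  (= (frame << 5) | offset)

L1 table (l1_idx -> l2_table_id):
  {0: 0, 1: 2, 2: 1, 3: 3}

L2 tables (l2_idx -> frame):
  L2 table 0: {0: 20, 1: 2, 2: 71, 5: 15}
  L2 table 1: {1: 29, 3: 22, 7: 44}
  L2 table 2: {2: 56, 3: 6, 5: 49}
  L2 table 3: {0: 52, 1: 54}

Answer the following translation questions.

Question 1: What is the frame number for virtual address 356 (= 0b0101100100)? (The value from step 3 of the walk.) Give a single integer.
Answer: 6

Derivation:
vaddr = 356: l1_idx=1, l2_idx=3
L1[1] = 2; L2[2][3] = 6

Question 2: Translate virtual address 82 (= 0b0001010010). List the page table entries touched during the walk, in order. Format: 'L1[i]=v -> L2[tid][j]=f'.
Answer: L1[0]=0 -> L2[0][2]=71

Derivation:
vaddr = 82 = 0b0001010010
Split: l1_idx=0, l2_idx=2, offset=18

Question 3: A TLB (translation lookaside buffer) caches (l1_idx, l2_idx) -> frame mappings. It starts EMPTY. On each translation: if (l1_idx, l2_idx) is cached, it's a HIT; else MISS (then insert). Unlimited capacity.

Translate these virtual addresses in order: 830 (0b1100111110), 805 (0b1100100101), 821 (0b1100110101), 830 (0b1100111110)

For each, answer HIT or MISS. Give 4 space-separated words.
Answer: MISS HIT HIT HIT

Derivation:
vaddr=830: (3,1) not in TLB -> MISS, insert
vaddr=805: (3,1) in TLB -> HIT
vaddr=821: (3,1) in TLB -> HIT
vaddr=830: (3,1) in TLB -> HIT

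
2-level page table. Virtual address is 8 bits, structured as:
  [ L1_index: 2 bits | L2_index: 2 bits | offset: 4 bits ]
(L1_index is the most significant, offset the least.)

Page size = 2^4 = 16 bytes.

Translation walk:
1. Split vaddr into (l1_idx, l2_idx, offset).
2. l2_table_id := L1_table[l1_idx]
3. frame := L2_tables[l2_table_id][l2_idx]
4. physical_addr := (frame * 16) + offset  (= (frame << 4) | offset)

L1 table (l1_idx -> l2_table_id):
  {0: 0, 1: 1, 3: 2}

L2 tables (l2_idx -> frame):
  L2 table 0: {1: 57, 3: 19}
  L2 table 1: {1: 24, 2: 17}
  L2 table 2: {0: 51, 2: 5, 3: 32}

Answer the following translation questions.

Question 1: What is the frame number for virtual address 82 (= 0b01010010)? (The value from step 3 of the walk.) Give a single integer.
Answer: 24

Derivation:
vaddr = 82: l1_idx=1, l2_idx=1
L1[1] = 1; L2[1][1] = 24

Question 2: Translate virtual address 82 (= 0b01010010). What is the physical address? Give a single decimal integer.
Answer: 386

Derivation:
vaddr = 82 = 0b01010010
Split: l1_idx=1, l2_idx=1, offset=2
L1[1] = 1
L2[1][1] = 24
paddr = 24 * 16 + 2 = 386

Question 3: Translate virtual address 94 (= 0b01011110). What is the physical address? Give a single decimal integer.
Answer: 398

Derivation:
vaddr = 94 = 0b01011110
Split: l1_idx=1, l2_idx=1, offset=14
L1[1] = 1
L2[1][1] = 24
paddr = 24 * 16 + 14 = 398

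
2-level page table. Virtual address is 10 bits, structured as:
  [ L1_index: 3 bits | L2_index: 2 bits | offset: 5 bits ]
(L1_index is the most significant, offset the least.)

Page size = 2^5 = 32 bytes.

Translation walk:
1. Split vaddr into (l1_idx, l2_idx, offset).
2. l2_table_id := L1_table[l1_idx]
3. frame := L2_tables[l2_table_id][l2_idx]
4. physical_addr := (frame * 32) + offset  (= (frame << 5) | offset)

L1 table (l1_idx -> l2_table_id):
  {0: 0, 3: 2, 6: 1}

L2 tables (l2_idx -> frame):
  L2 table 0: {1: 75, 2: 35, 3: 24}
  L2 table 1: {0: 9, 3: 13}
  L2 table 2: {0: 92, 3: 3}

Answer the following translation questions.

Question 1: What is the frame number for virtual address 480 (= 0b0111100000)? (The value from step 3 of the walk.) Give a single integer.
vaddr = 480: l1_idx=3, l2_idx=3
L1[3] = 2; L2[2][3] = 3

Answer: 3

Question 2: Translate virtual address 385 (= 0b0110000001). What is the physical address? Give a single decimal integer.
Answer: 2945

Derivation:
vaddr = 385 = 0b0110000001
Split: l1_idx=3, l2_idx=0, offset=1
L1[3] = 2
L2[2][0] = 92
paddr = 92 * 32 + 1 = 2945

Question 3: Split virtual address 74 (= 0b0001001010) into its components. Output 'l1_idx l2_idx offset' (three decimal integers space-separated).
Answer: 0 2 10

Derivation:
vaddr = 74 = 0b0001001010
  top 3 bits -> l1_idx = 0
  next 2 bits -> l2_idx = 2
  bottom 5 bits -> offset = 10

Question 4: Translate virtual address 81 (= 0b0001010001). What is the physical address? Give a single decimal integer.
vaddr = 81 = 0b0001010001
Split: l1_idx=0, l2_idx=2, offset=17
L1[0] = 0
L2[0][2] = 35
paddr = 35 * 32 + 17 = 1137

Answer: 1137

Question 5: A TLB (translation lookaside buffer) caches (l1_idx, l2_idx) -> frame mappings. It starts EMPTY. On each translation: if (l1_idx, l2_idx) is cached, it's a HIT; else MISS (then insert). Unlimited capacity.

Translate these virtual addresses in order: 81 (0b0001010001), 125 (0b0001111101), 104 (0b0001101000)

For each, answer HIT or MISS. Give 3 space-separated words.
vaddr=81: (0,2) not in TLB -> MISS, insert
vaddr=125: (0,3) not in TLB -> MISS, insert
vaddr=104: (0,3) in TLB -> HIT

Answer: MISS MISS HIT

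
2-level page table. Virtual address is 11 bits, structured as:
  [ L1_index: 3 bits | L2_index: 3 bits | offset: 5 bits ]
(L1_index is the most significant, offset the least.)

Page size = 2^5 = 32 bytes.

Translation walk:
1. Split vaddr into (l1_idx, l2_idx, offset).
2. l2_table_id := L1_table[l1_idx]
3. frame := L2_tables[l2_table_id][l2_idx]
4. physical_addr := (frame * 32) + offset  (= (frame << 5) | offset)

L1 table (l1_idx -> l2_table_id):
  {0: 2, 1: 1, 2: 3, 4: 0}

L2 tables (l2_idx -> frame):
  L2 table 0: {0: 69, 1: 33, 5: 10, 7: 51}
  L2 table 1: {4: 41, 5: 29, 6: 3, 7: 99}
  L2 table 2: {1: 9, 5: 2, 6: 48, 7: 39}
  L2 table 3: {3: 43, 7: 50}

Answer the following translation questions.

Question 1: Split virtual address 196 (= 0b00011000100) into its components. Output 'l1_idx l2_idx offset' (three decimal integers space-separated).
Answer: 0 6 4

Derivation:
vaddr = 196 = 0b00011000100
  top 3 bits -> l1_idx = 0
  next 3 bits -> l2_idx = 6
  bottom 5 bits -> offset = 4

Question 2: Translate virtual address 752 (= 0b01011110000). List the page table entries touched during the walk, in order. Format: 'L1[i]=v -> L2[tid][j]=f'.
Answer: L1[2]=3 -> L2[3][7]=50

Derivation:
vaddr = 752 = 0b01011110000
Split: l1_idx=2, l2_idx=7, offset=16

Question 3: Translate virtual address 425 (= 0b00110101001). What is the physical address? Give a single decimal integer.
Answer: 937

Derivation:
vaddr = 425 = 0b00110101001
Split: l1_idx=1, l2_idx=5, offset=9
L1[1] = 1
L2[1][5] = 29
paddr = 29 * 32 + 9 = 937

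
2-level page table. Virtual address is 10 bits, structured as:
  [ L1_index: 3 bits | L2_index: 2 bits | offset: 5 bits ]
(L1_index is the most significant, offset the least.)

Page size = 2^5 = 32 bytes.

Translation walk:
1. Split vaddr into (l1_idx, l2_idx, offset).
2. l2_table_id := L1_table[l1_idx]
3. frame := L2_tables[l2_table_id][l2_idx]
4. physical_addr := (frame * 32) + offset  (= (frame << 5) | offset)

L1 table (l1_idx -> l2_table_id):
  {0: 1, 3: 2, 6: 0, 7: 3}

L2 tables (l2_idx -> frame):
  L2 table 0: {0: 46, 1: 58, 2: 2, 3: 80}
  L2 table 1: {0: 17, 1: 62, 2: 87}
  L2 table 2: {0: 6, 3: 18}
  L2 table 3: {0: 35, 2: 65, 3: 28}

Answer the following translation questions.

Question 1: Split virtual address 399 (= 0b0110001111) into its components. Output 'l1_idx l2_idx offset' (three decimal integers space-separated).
vaddr = 399 = 0b0110001111
  top 3 bits -> l1_idx = 3
  next 2 bits -> l2_idx = 0
  bottom 5 bits -> offset = 15

Answer: 3 0 15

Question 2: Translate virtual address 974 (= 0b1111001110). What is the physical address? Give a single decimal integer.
vaddr = 974 = 0b1111001110
Split: l1_idx=7, l2_idx=2, offset=14
L1[7] = 3
L2[3][2] = 65
paddr = 65 * 32 + 14 = 2094

Answer: 2094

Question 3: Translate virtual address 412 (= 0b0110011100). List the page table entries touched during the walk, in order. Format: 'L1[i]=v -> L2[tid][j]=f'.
vaddr = 412 = 0b0110011100
Split: l1_idx=3, l2_idx=0, offset=28

Answer: L1[3]=2 -> L2[2][0]=6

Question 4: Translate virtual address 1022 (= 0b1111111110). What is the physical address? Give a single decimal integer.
vaddr = 1022 = 0b1111111110
Split: l1_idx=7, l2_idx=3, offset=30
L1[7] = 3
L2[3][3] = 28
paddr = 28 * 32 + 30 = 926

Answer: 926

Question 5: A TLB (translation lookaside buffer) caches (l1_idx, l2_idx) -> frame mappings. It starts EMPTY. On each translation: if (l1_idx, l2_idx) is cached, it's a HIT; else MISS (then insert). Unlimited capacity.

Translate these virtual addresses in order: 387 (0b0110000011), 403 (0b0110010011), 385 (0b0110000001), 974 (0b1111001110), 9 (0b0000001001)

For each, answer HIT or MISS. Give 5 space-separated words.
Answer: MISS HIT HIT MISS MISS

Derivation:
vaddr=387: (3,0) not in TLB -> MISS, insert
vaddr=403: (3,0) in TLB -> HIT
vaddr=385: (3,0) in TLB -> HIT
vaddr=974: (7,2) not in TLB -> MISS, insert
vaddr=9: (0,0) not in TLB -> MISS, insert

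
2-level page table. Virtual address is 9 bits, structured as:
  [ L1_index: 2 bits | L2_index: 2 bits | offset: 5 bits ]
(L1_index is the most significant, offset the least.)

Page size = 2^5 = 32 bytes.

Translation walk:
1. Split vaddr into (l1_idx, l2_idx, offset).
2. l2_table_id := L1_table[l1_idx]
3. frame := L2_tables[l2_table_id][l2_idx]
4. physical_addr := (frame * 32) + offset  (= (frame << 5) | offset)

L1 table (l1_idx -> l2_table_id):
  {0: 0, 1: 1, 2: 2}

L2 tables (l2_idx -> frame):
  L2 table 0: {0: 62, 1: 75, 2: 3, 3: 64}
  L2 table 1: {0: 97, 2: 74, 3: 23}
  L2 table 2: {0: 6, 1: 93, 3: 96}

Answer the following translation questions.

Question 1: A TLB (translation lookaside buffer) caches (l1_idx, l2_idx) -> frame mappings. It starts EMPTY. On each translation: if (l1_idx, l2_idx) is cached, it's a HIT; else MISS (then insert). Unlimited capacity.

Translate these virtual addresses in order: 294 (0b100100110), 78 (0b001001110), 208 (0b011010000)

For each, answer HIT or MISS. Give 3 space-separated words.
Answer: MISS MISS MISS

Derivation:
vaddr=294: (2,1) not in TLB -> MISS, insert
vaddr=78: (0,2) not in TLB -> MISS, insert
vaddr=208: (1,2) not in TLB -> MISS, insert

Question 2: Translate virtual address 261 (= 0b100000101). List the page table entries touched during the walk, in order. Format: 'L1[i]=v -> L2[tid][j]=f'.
Answer: L1[2]=2 -> L2[2][0]=6

Derivation:
vaddr = 261 = 0b100000101
Split: l1_idx=2, l2_idx=0, offset=5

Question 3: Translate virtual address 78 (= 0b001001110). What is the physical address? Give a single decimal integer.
vaddr = 78 = 0b001001110
Split: l1_idx=0, l2_idx=2, offset=14
L1[0] = 0
L2[0][2] = 3
paddr = 3 * 32 + 14 = 110

Answer: 110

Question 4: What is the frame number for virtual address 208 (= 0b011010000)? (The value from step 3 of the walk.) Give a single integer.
Answer: 74

Derivation:
vaddr = 208: l1_idx=1, l2_idx=2
L1[1] = 1; L2[1][2] = 74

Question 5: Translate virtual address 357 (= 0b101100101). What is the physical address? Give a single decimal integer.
Answer: 3077

Derivation:
vaddr = 357 = 0b101100101
Split: l1_idx=2, l2_idx=3, offset=5
L1[2] = 2
L2[2][3] = 96
paddr = 96 * 32 + 5 = 3077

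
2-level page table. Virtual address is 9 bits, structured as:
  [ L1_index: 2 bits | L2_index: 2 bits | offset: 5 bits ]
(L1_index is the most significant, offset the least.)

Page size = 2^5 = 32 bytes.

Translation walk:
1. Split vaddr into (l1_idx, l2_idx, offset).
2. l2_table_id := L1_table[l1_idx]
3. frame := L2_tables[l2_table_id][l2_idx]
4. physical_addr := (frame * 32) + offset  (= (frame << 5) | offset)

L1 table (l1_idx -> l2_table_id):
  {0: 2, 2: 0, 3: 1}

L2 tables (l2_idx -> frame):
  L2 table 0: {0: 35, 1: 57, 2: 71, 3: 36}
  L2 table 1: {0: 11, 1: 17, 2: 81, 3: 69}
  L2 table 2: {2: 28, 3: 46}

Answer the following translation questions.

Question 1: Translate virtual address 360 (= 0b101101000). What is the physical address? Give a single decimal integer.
vaddr = 360 = 0b101101000
Split: l1_idx=2, l2_idx=3, offset=8
L1[2] = 0
L2[0][3] = 36
paddr = 36 * 32 + 8 = 1160

Answer: 1160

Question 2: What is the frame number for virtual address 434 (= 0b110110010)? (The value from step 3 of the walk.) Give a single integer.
Answer: 17

Derivation:
vaddr = 434: l1_idx=3, l2_idx=1
L1[3] = 1; L2[1][1] = 17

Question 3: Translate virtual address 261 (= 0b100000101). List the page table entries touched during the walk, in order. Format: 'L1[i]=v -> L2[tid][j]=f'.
vaddr = 261 = 0b100000101
Split: l1_idx=2, l2_idx=0, offset=5

Answer: L1[2]=0 -> L2[0][0]=35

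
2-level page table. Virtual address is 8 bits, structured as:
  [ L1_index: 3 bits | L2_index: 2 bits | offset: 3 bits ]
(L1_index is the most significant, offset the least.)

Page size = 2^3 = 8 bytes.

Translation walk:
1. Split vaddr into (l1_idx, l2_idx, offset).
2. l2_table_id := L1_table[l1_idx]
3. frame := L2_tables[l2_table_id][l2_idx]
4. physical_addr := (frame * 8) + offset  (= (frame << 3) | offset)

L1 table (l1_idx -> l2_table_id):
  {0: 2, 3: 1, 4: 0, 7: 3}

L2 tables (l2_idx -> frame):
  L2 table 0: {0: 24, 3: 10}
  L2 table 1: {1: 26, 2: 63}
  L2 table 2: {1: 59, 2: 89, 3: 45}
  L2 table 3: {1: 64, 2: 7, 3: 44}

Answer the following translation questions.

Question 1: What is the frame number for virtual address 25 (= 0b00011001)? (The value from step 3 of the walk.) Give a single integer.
vaddr = 25: l1_idx=0, l2_idx=3
L1[0] = 2; L2[2][3] = 45

Answer: 45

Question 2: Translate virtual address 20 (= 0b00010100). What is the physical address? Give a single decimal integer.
Answer: 716

Derivation:
vaddr = 20 = 0b00010100
Split: l1_idx=0, l2_idx=2, offset=4
L1[0] = 2
L2[2][2] = 89
paddr = 89 * 8 + 4 = 716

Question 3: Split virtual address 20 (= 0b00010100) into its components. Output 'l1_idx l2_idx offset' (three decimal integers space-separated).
Answer: 0 2 4

Derivation:
vaddr = 20 = 0b00010100
  top 3 bits -> l1_idx = 0
  next 2 bits -> l2_idx = 2
  bottom 3 bits -> offset = 4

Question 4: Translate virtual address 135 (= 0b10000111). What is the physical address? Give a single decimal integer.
vaddr = 135 = 0b10000111
Split: l1_idx=4, l2_idx=0, offset=7
L1[4] = 0
L2[0][0] = 24
paddr = 24 * 8 + 7 = 199

Answer: 199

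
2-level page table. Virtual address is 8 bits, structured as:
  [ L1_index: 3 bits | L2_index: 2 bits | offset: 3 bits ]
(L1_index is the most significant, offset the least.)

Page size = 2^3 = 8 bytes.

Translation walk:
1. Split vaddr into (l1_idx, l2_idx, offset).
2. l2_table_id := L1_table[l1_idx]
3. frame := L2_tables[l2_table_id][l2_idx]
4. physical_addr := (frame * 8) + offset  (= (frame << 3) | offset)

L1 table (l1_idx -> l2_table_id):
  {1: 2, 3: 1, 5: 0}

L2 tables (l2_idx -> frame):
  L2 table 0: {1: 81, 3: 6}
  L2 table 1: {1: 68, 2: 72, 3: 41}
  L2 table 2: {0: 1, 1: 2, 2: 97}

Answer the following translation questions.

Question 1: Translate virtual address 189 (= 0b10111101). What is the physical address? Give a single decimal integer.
vaddr = 189 = 0b10111101
Split: l1_idx=5, l2_idx=3, offset=5
L1[5] = 0
L2[0][3] = 6
paddr = 6 * 8 + 5 = 53

Answer: 53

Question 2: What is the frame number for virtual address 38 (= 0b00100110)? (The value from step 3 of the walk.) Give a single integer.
vaddr = 38: l1_idx=1, l2_idx=0
L1[1] = 2; L2[2][0] = 1

Answer: 1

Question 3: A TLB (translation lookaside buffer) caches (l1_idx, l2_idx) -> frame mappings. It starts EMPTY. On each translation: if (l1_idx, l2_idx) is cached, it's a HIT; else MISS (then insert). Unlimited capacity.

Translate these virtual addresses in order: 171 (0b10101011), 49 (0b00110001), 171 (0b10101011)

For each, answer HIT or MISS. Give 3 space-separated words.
Answer: MISS MISS HIT

Derivation:
vaddr=171: (5,1) not in TLB -> MISS, insert
vaddr=49: (1,2) not in TLB -> MISS, insert
vaddr=171: (5,1) in TLB -> HIT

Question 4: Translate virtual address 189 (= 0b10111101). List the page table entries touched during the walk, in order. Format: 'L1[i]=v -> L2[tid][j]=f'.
Answer: L1[5]=0 -> L2[0][3]=6

Derivation:
vaddr = 189 = 0b10111101
Split: l1_idx=5, l2_idx=3, offset=5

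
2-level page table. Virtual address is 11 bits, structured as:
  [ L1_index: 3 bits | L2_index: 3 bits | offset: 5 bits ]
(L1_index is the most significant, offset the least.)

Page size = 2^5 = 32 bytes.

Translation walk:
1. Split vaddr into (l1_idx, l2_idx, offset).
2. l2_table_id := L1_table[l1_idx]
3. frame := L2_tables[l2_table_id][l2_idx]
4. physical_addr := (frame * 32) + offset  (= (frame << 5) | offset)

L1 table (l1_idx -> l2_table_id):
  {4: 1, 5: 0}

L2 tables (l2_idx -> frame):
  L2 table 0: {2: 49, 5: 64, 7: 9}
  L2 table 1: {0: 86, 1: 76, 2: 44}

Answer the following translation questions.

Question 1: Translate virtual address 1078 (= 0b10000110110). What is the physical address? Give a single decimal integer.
Answer: 2454

Derivation:
vaddr = 1078 = 0b10000110110
Split: l1_idx=4, l2_idx=1, offset=22
L1[4] = 1
L2[1][1] = 76
paddr = 76 * 32 + 22 = 2454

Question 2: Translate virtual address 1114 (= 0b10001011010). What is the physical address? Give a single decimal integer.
Answer: 1434

Derivation:
vaddr = 1114 = 0b10001011010
Split: l1_idx=4, l2_idx=2, offset=26
L1[4] = 1
L2[1][2] = 44
paddr = 44 * 32 + 26 = 1434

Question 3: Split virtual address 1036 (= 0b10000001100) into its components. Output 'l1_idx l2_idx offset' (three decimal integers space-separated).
vaddr = 1036 = 0b10000001100
  top 3 bits -> l1_idx = 4
  next 3 bits -> l2_idx = 0
  bottom 5 bits -> offset = 12

Answer: 4 0 12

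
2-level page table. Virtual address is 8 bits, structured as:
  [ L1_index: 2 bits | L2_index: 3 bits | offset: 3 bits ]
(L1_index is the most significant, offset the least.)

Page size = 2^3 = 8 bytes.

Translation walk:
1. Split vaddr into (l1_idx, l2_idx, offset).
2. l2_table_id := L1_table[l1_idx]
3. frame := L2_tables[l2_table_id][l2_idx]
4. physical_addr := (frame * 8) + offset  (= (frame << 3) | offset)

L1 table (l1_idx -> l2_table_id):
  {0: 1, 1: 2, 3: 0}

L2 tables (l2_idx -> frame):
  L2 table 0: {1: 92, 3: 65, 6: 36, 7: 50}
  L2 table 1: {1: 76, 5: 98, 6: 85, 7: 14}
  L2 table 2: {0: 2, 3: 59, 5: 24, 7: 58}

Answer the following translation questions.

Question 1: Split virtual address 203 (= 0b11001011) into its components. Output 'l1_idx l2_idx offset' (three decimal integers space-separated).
vaddr = 203 = 0b11001011
  top 2 bits -> l1_idx = 3
  next 3 bits -> l2_idx = 1
  bottom 3 bits -> offset = 3

Answer: 3 1 3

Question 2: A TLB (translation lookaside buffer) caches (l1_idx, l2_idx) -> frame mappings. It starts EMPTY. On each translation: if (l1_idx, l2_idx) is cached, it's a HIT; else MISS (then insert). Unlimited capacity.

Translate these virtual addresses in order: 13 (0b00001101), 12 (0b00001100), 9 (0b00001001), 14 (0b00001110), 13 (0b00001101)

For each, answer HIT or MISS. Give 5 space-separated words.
vaddr=13: (0,1) not in TLB -> MISS, insert
vaddr=12: (0,1) in TLB -> HIT
vaddr=9: (0,1) in TLB -> HIT
vaddr=14: (0,1) in TLB -> HIT
vaddr=13: (0,1) in TLB -> HIT

Answer: MISS HIT HIT HIT HIT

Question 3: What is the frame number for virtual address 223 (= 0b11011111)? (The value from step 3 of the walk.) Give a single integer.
vaddr = 223: l1_idx=3, l2_idx=3
L1[3] = 0; L2[0][3] = 65

Answer: 65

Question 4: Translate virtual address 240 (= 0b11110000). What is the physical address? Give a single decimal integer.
Answer: 288

Derivation:
vaddr = 240 = 0b11110000
Split: l1_idx=3, l2_idx=6, offset=0
L1[3] = 0
L2[0][6] = 36
paddr = 36 * 8 + 0 = 288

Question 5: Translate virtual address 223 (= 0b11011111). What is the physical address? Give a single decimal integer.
Answer: 527

Derivation:
vaddr = 223 = 0b11011111
Split: l1_idx=3, l2_idx=3, offset=7
L1[3] = 0
L2[0][3] = 65
paddr = 65 * 8 + 7 = 527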